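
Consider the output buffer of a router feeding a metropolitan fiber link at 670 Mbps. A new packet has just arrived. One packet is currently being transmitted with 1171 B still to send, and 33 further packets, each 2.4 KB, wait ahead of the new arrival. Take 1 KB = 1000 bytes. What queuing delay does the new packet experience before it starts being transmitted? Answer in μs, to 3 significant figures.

960 μs

Each queued packet: L/R = 19200/670000000 = 28.6567 μs.
33 queued → 945.672 μs.
Plus remaining 9368 bits of current packet: 13.9821 μs.
Queuing delay = 960 μs.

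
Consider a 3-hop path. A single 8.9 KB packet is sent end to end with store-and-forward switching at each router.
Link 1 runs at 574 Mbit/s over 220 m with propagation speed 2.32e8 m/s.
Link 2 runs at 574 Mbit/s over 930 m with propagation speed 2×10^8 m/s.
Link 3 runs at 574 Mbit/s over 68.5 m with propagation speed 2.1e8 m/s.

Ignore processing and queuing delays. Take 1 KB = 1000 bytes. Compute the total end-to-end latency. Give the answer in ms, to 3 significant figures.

0.378 ms

L = 71200 bits.
Transmission delay per hop = L/R = 71200/574000000 = 0.124042 ms; 3 hops → 0.372125 ms.
Propagation delays (d/s per hop): 0.000948276, 0.00465, 0.00032619 ms; sum = 0.00592447 ms.
End-to-end = 0.378 ms.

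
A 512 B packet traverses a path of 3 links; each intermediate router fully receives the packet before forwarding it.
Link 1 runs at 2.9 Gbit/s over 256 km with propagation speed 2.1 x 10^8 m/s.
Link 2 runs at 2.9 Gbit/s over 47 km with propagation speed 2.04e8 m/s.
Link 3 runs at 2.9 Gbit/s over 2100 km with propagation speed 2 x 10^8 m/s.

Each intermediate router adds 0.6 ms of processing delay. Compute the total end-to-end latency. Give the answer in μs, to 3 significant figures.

L = 512 × 8 = 4096 bits.
Transmission delay per hop = L/R = 4096/2900000000 = 1.41241 μs; 3 hops → 4.23724 μs.
Propagation delays (d/s per hop): 1219.05, 230.392, 10500 μs; sum = 11949.4 μs.
Processing at 2 router(s): 2 × 0.6 ms = 1200 μs.
End-to-end = 13200 μs.

13200 μs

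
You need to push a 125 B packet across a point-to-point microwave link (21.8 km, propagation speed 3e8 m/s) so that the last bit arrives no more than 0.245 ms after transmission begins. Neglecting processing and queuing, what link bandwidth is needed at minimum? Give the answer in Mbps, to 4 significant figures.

L = 1000 bits.
Propagation delay = 21800 / 300000000 = 0.0726667 ms.
Transmission budget = 0.245 − 0.0726667 = 0.172333 ms.
R ≥ L / t_tx = 1000 bits / 0.000172333 s = 5.803 Mbps.

5.803 Mbps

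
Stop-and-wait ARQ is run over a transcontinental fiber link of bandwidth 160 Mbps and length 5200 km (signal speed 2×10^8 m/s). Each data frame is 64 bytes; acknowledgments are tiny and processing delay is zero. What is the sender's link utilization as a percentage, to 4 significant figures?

t_tx = L/R = 512/160000000 = 3.2e-06 s.
t_prop = 5200000/200000000 = 0.026 s; RTT = 0.052 s.
Cycle = t_tx + RTT = 0.0520032 s.
Utilization = t_tx / cycle = 3.2e-06/0.0520032 = 0.006153 %.

0.006153 %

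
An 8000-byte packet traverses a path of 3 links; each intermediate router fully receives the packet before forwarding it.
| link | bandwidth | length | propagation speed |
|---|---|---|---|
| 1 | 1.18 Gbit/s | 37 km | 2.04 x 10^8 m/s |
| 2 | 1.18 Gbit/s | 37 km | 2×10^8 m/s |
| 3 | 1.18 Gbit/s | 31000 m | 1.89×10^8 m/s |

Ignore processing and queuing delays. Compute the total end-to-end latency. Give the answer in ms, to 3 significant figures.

0.693 ms

L = 8000 × 8 = 64000 bits.
Transmission delay per hop = L/R = 64000/1180000000 = 0.0542373 ms; 3 hops → 0.162712 ms.
Propagation delays (d/s per hop): 0.181373, 0.185, 0.164021 ms; sum = 0.530394 ms.
End-to-end = 0.693 ms.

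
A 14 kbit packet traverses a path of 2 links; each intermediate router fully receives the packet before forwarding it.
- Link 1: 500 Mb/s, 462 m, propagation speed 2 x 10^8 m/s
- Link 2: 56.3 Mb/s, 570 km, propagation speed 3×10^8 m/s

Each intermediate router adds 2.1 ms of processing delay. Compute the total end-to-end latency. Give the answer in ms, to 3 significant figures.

4.28 ms

L = 14000 bits.
Transmission delays (L/R per hop): 0.028, 0.248668 ms; sum = 0.276668 ms.
Propagation delays (d/s per hop): 0.00231, 1.9 ms; sum = 1.90231 ms.
Processing at 1 router(s): 1 × 2.1 ms = 2.1 ms.
End-to-end = 4.28 ms.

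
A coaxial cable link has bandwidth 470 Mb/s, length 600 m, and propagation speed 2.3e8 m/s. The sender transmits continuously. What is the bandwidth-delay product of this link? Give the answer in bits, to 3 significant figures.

1230 bits

Propagation delay = 600 / 2.3e+08 = 2.6087e-06 s.
BDP = R × t_prop = 470000000 × 2.6087e-06 = 1226.09 bits.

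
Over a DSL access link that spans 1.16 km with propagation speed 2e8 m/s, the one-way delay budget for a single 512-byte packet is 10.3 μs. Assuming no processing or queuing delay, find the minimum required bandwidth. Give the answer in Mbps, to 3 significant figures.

L = 4096 bits.
Propagation delay = 1160 / 200000000 = 5.8 μs.
Transmission budget = 10.3 − 5.8 = 4.5 μs.
R ≥ L / t_tx = 4096 bits / 4.5e-06 s = 910 Mbps.

910 Mbps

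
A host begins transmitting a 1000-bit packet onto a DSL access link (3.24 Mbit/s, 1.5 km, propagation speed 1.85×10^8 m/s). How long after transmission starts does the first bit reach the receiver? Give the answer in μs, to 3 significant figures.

First bit experiences only propagation delay: d/s = 1500/185000000 = 8.11 μs.

8.11 μs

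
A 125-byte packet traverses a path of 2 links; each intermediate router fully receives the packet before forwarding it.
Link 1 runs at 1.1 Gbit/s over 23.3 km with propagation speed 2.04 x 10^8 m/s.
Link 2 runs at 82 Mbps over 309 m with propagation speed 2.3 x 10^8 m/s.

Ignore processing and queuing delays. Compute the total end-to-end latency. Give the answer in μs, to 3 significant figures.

L = 125 × 8 = 1000 bits.
Transmission delays (L/R per hop): 0.909091, 12.1951 μs; sum = 13.1042 μs.
Propagation delays (d/s per hop): 114.216, 1.34348 μs; sum = 115.559 μs.
End-to-end = 129 μs.

129 μs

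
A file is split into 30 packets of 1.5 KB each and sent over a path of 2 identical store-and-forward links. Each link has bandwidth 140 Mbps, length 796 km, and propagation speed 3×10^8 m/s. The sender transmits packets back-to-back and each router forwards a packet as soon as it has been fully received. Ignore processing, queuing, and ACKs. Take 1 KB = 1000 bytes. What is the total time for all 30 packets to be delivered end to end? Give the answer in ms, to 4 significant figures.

7.964 ms

Per-hop transmission t_tx = L/R = 12000/140000000 = 0.0857143 ms.
Per-hop propagation t_prop = 796000/300000000 = 2.65333 ms.
Pipeline fill: first packet needs 2·t_tx to clear all hops; remaining 29 packets each add one t_tx.
Total = (2+30-1)·t_tx + 2·t_prop = 31·0.0857143 + 2·2.65333 = 7.964 ms.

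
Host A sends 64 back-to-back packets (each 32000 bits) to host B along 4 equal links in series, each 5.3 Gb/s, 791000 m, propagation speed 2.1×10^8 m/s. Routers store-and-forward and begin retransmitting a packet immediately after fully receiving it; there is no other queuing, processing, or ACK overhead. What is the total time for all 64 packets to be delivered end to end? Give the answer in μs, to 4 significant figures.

15470 μs

Per-hop transmission t_tx = L/R = 32000/5300000000 = 6.03774 μs.
Per-hop propagation t_prop = 791000/210000000 = 3766.67 μs.
Pipeline fill: first packet needs 4·t_tx to clear all hops; remaining 63 packets each add one t_tx.
Total = (4+64-1)·t_tx + 4·t_prop = 67·6.03774 + 4·3766.67 = 15470 μs.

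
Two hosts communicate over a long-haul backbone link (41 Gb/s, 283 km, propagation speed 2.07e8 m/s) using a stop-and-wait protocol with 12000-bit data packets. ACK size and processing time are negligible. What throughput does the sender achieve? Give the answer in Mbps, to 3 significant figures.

4.39 Mbps

t_tx = L/R = 12000/41000000000 = 2.92683e-07 s.
t_prop = 283000/2.07e+08 = 0.00136715 s; RTT = 0.0027343 s.
Cycle = t_tx + RTT = 0.00273459 s.
Throughput = L / cycle = 12000 / 0.00273459 = 4.39 Mbps.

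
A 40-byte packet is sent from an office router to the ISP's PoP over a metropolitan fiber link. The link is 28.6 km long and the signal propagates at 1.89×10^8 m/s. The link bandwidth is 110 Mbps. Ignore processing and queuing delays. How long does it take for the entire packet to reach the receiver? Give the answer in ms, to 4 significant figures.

0.1542 ms

L = 40 × 8 = 320 bits.
Transmission delay = L/R = 320 / 110000000 = 0.00290909 ms.
Propagation delay = d/s = 28600 m / 189000000 m/s = 0.151323 ms.
Total = 0.1542 ms.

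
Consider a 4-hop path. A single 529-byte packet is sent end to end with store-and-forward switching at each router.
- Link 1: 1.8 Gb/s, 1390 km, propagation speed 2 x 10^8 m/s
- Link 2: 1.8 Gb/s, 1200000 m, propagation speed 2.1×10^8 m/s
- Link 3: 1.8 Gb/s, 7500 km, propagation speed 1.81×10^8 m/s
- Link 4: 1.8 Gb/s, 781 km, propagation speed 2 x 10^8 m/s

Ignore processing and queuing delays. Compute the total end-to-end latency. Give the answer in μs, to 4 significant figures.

L = 529 × 8 = 4232 bits.
Transmission delay per hop = L/R = 4232/1800000000 = 2.35111 μs; 4 hops → 9.40444 μs.
Propagation delays (d/s per hop): 6950, 5714.29, 41436.5, 3905 μs; sum = 58005.7 μs.
End-to-end = 58020 μs.

58020 μs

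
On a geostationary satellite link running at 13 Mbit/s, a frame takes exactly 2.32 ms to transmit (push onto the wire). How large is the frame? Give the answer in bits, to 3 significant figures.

30200 bits

L = R × t_tx = 13000000 b/s × 0.00232 s = 30160 bits.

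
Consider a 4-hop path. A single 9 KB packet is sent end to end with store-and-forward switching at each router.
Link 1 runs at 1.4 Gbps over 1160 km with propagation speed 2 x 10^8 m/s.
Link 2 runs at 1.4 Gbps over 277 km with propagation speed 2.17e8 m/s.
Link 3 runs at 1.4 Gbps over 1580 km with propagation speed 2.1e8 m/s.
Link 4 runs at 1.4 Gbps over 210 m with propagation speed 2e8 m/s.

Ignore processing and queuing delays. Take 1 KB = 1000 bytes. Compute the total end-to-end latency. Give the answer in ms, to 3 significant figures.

14.8 ms

L = 72000 bits.
Transmission delay per hop = L/R = 72000/1400000000 = 0.0514286 ms; 4 hops → 0.205714 ms.
Propagation delays (d/s per hop): 5.8, 1.2765, 7.52381, 0.00105 ms; sum = 14.6014 ms.
End-to-end = 14.8 ms.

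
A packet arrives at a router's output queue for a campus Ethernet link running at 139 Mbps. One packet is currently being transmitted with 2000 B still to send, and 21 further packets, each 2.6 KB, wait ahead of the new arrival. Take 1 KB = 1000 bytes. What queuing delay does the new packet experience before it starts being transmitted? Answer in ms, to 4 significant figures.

Each queued packet: L/R = 20800/139000000 = 0.14964 ms.
21 queued → 3.14245 ms.
Plus remaining 16000 bits of current packet: 0.115108 ms.
Queuing delay = 3.258 ms.

3.258 ms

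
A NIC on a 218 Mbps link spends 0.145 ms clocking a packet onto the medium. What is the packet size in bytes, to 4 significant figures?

L = R × t_tx = 218000000 b/s × 0.000145 s = 31610 bits.
In bytes: 31610 / 8 = 3951 bytes.

3951 bytes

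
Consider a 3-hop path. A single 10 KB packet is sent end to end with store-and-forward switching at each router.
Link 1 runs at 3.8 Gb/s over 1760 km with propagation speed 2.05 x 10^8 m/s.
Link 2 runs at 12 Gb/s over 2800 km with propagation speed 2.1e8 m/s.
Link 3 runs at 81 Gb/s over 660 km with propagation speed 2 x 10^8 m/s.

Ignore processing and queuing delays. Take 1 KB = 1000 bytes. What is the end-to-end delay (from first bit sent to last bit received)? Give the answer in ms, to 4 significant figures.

25.25 ms

L = 80000 bits.
Transmission delays (L/R per hop): 0.0210526, 0.00666667, 0.000987654 ms; sum = 0.028707 ms.
Propagation delays (d/s per hop): 8.58537, 13.3333, 3.3 ms; sum = 25.2187 ms.
End-to-end = 25.25 ms.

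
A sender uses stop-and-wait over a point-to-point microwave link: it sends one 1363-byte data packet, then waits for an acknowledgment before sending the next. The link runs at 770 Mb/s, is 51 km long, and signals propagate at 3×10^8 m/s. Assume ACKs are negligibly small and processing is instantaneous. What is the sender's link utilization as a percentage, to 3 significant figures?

4.00 %

t_tx = L/R = 10904/770000000 = 1.4161e-05 s.
t_prop = 51000/300000000 = 0.00017 s; RTT = 0.00034 s.
Cycle = t_tx + RTT = 0.000354161 s.
Utilization = t_tx / cycle = 1.4161e-05/0.000354161 = 4.00 %.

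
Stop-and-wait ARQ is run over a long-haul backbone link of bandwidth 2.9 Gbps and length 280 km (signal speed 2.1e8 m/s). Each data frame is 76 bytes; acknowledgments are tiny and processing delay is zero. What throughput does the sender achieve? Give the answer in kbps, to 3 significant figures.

228 kbps

t_tx = L/R = 608/2900000000 = 2.09655e-07 s.
t_prop = 280000/210000000 = 0.00133333 s; RTT = 0.00266667 s.
Cycle = t_tx + RTT = 0.00266688 s.
Throughput = L / cycle = 608 / 0.00266688 = 228 kbps.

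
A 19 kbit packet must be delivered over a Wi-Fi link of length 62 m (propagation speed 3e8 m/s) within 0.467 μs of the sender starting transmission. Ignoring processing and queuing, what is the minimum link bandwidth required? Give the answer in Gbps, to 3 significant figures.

Propagation delay = 62 / 300000000 = 0.206667 μs.
Transmission budget = 0.467 − 0.206667 = 0.260333 μs.
R ≥ L / t_tx = 19000 bits / 2.60333e-07 s = 73.0 Gbps.

73.0 Gbps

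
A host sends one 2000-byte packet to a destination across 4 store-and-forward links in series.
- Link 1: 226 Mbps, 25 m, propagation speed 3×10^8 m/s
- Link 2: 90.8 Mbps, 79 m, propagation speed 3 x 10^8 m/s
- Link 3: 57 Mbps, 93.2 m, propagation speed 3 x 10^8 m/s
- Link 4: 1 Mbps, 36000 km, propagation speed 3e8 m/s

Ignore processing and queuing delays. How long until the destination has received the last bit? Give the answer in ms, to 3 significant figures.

137 ms

L = 2000 × 8 = 16000 bits.
Transmission delays (L/R per hop): 0.0707965, 0.176211, 0.280702, 16 ms; sum = 16.5277 ms.
Propagation delays (d/s per hop): 8.33333e-05, 0.000263333, 0.000310667, 120 ms; sum = 120.001 ms.
End-to-end = 137 ms.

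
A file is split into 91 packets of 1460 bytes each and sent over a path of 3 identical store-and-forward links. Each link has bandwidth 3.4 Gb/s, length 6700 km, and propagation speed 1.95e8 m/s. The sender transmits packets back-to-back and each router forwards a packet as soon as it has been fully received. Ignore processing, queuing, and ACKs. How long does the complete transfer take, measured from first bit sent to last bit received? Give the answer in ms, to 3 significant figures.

103 ms

Per-hop transmission t_tx = L/R = 11680/3400000000 = 0.00343529 ms.
Per-hop propagation t_prop = 6700000/195000000 = 34.359 ms.
Pipeline fill: first packet needs 3·t_tx to clear all hops; remaining 90 packets each add one t_tx.
Total = (3+91-1)·t_tx + 3·t_prop = 93·0.00343529 + 3·34.359 = 103 ms.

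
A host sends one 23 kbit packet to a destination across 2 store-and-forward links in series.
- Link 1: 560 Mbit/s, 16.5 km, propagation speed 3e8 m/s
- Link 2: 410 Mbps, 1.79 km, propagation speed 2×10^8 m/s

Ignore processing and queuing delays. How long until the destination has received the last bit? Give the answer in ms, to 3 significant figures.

0.161 ms

L = 23000 bits.
Transmission delays (L/R per hop): 0.0410714, 0.0560976 ms; sum = 0.097169 ms.
Propagation delays (d/s per hop): 0.055, 0.00895 ms; sum = 0.06395 ms.
End-to-end = 0.161 ms.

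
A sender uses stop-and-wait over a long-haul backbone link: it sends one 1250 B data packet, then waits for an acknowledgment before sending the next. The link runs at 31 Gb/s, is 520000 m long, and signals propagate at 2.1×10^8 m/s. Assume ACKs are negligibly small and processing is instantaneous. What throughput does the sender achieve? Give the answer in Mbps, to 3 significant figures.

2.02 Mbps

t_tx = L/R = 10000/31000000000 = 3.22581e-07 s.
t_prop = 520000/210000000 = 0.00247619 s; RTT = 0.00495238 s.
Cycle = t_tx + RTT = 0.0049527 s.
Throughput = L / cycle = 10000 / 0.0049527 = 2.02 Mbps.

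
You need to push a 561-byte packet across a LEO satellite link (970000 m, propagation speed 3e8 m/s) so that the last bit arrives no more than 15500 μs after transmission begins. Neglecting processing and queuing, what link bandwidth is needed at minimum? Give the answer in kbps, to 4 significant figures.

L = 4488 bits.
Propagation delay = 970000 / 300000000 = 3233.33 μs.
Transmission budget = 15500 − 3233.33 = 12266.7 μs.
R ≥ L / t_tx = 4488 bits / 0.0122667 s = 365.9 kbps.

365.9 kbps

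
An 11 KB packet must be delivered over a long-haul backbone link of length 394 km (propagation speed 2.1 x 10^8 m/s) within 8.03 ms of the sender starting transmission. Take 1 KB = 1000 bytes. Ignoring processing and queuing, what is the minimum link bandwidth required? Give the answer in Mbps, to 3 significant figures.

14.3 Mbps

L = 88000 bits.
Propagation delay = 394000 / 210000000 = 1.87619 ms.
Transmission budget = 8.03 − 1.87619 = 6.15381 ms.
R ≥ L / t_tx = 88000 bits / 0.00615381 s = 14.3 Mbps.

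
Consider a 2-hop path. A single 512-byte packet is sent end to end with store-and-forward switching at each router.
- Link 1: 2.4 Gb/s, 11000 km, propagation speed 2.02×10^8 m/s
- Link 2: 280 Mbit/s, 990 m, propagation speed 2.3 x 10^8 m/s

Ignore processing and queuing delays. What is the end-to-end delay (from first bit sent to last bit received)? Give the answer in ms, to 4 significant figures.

L = 512 × 8 = 4096 bits.
Transmission delays (L/R per hop): 0.00170667, 0.0146286 ms; sum = 0.0163352 ms.
Propagation delays (d/s per hop): 54.4554, 0.00430435 ms; sum = 54.4597 ms.
End-to-end = 54.48 ms.

54.48 ms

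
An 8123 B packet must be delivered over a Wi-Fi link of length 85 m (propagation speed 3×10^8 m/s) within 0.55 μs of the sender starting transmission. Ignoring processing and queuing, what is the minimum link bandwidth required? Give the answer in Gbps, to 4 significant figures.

L = 64984 bits.
Propagation delay = 85 / 300000000 = 0.283333 μs.
Transmission budget = 0.55 − 0.283333 = 0.266667 μs.
R ≥ L / t_tx = 64984 bits / 2.66667e-07 s = 243.7 Gbps.

243.7 Gbps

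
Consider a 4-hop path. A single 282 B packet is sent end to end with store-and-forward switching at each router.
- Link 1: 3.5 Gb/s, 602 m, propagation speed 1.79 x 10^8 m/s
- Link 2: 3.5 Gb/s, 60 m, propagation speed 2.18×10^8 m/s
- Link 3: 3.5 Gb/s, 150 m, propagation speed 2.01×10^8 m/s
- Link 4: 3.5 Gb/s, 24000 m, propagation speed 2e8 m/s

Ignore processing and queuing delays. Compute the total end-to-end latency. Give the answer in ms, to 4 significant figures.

L = 282 × 8 = 2256 bits.
Transmission delay per hop = L/R = 2256/3500000000 = 0.000644571 ms; 4 hops → 0.00257829 ms.
Propagation delays (d/s per hop): 0.00336313, 0.000275229, 0.000746269, 0.12 ms; sum = 0.124385 ms.
End-to-end = 0.1270 ms.

0.1270 ms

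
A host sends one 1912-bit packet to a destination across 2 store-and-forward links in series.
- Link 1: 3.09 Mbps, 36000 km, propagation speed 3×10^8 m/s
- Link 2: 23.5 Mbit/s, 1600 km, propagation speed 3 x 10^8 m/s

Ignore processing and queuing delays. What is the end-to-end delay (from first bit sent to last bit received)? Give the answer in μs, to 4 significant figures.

Transmission delays (L/R per hop): 618.77, 81.3617 μs; sum = 700.132 μs.
Propagation delays (d/s per hop): 120000, 5333.33 μs; sum = 125333 μs.
End-to-end = 126000 μs.

126000 μs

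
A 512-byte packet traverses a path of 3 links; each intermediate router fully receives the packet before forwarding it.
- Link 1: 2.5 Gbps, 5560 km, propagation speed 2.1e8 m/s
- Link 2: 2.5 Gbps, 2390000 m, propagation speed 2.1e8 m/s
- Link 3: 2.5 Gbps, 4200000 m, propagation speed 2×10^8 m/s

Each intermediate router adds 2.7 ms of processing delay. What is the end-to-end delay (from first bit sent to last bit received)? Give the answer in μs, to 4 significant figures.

L = 512 × 8 = 4096 bits.
Transmission delay per hop = L/R = 4096/2500000000 = 1.6384 μs; 3 hops → 4.9152 μs.
Propagation delays (d/s per hop): 26476.2, 11381, 21000 μs; sum = 58857.1 μs.
Processing at 2 router(s): 2 × 2.7 ms = 5400 μs.
End-to-end = 64260 μs.

64260 μs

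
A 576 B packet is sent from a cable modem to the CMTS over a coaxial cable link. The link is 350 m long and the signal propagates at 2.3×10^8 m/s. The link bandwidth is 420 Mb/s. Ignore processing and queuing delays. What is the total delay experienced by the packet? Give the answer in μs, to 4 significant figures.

12.49 μs

L = 576 × 8 = 4608 bits.
Transmission delay = L/R = 4608 / 420000000 = 10.9714 μs.
Propagation delay = d/s = 350 m / 2.3e+08 m/s = 1.52174 μs.
Total = 12.49 μs.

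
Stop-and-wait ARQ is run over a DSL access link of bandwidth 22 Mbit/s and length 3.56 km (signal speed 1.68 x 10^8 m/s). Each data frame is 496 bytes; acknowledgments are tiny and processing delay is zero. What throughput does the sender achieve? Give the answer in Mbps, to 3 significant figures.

17.8 Mbps

t_tx = L/R = 3968/22000000 = 0.000180364 s.
t_prop = 3560/168000000 = 2.11905e-05 s; RTT = 4.2381e-05 s.
Cycle = t_tx + RTT = 0.000222745 s.
Throughput = L / cycle = 3968 / 0.000222745 = 17.8 Mbps.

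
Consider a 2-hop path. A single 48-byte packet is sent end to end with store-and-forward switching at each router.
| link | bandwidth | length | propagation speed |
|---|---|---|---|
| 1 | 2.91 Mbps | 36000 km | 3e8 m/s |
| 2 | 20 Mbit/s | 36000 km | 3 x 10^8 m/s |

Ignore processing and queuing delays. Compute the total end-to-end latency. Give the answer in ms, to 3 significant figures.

240 ms

L = 48 × 8 = 384 bits.
Transmission delays (L/R per hop): 0.131959, 0.0192 ms; sum = 0.151159 ms.
Propagation delays (d/s per hop): 120, 120 ms; sum = 240 ms.
End-to-end = 240 ms.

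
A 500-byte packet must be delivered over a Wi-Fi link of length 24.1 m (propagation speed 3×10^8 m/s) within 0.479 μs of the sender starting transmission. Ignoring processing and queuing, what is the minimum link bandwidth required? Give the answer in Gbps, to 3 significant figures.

10.0 Gbps

L = 4000 bits.
Propagation delay = 24.1 / 300000000 = 0.0803333 μs.
Transmission budget = 0.479 − 0.0803333 = 0.398667 μs.
R ≥ L / t_tx = 4000 bits / 3.98667e-07 s = 10.0 Gbps.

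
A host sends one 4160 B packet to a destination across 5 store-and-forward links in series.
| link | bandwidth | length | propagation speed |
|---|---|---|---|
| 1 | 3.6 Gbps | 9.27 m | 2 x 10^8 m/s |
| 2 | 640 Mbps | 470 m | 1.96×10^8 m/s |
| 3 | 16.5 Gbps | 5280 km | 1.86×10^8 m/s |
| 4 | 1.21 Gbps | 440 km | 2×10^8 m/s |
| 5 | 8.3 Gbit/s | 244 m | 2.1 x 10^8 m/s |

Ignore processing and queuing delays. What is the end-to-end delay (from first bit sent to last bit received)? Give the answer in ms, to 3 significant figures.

30.7 ms

L = 4160 × 8 = 33280 bits.
Transmission delays (L/R per hop): 0.00924444, 0.052, 0.00201697, 0.0275041, 0.00400964 ms; sum = 0.0947752 ms.
Propagation delays (d/s per hop): 4.635e-05, 0.00239796, 28.3871, 2.2, 0.0011619 ms; sum = 30.5907 ms.
End-to-end = 30.7 ms.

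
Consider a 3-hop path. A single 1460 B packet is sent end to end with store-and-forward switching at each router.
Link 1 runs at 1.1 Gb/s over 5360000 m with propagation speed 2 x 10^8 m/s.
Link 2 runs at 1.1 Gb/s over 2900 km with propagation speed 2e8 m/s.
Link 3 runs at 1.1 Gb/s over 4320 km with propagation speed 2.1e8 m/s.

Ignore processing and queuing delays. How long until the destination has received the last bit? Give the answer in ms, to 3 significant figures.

61.9 ms

L = 1460 × 8 = 11680 bits.
Transmission delay per hop = L/R = 11680/1100000000 = 0.0106182 ms; 3 hops → 0.0318545 ms.
Propagation delays (d/s per hop): 26.8, 14.5, 20.5714 ms; sum = 61.8714 ms.
End-to-end = 61.9 ms.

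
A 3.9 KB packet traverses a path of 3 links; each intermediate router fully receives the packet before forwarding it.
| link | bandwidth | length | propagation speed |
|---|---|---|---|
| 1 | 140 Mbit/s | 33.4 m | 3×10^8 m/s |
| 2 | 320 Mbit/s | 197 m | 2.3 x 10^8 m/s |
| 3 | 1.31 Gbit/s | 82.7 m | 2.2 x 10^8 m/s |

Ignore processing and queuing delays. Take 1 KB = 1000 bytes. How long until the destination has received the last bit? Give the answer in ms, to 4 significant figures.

0.3455 ms

L = 31200 bits.
Transmission delays (L/R per hop): 0.222857, 0.0975, 0.0238168 ms; sum = 0.344174 ms.
Propagation delays (d/s per hop): 0.000111333, 0.000856522, 0.000375909 ms; sum = 0.00134376 ms.
End-to-end = 0.3455 ms.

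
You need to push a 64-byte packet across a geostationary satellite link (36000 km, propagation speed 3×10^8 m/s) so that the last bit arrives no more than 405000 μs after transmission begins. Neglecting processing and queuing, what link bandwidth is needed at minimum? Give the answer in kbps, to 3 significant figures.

L = 512 bits.
Propagation delay = 36000000 / 300000000 = 120000 μs.
Transmission budget = 405000 − 120000 = 285000 μs.
R ≥ L / t_tx = 512 bits / 0.285 s = 1.80 kbps.

1.80 kbps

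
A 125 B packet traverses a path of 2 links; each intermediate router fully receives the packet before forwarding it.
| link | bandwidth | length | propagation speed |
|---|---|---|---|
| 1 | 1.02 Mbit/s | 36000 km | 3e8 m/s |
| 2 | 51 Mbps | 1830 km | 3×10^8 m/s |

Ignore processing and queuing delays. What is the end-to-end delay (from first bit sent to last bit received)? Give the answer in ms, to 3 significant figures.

127 ms

L = 125 × 8 = 1000 bits.
Transmission delays (L/R per hop): 0.980392, 0.0196078 ms; sum = 1 ms.
Propagation delays (d/s per hop): 120, 6.1 ms; sum = 126.1 ms.
End-to-end = 127 ms.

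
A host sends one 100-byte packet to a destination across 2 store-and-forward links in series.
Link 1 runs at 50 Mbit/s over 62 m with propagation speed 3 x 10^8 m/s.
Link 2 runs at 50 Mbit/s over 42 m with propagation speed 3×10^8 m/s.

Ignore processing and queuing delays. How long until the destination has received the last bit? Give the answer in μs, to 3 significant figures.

32.3 μs

L = 100 × 8 = 800 bits.
Transmission delay per hop = L/R = 800/50000000 = 16 μs; 2 hops → 32 μs.
Propagation delays (d/s per hop): 0.206667, 0.14 μs; sum = 0.346667 μs.
End-to-end = 32.3 μs.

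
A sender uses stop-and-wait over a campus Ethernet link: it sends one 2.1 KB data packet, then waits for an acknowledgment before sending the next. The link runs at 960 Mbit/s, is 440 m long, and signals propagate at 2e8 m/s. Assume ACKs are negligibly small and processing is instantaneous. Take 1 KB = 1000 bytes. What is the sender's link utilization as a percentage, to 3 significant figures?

t_tx = L/R = 16800/960000000 = 1.75e-05 s.
t_prop = 440/200000000 = 2.2e-06 s; RTT = 4.4e-06 s.
Cycle = t_tx + RTT = 2.19e-05 s.
Utilization = t_tx / cycle = 1.75e-05/2.19e-05 = 79.9 %.

79.9 %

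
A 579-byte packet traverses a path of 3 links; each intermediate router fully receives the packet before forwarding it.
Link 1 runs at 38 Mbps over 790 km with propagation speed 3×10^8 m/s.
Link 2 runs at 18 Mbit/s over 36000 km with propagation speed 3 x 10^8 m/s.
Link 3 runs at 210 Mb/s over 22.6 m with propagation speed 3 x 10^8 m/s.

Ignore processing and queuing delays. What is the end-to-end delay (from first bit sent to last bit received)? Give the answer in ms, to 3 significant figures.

L = 579 × 8 = 4632 bits.
Transmission delays (L/R per hop): 0.121895, 0.257333, 0.0220571 ms; sum = 0.401285 ms.
Propagation delays (d/s per hop): 2.63333, 120, 7.53333e-05 ms; sum = 122.633 ms.
End-to-end = 123 ms.

123 ms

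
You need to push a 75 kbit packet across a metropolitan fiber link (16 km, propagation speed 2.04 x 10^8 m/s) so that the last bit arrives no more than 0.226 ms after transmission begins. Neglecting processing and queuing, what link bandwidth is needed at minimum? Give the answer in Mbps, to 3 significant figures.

508 Mbps

Propagation delay = 16000 / 204000000 = 0.0784314 ms.
Transmission budget = 0.226 − 0.0784314 = 0.147569 ms.
R ≥ L / t_tx = 75000 bits / 0.000147569 s = 508 Mbps.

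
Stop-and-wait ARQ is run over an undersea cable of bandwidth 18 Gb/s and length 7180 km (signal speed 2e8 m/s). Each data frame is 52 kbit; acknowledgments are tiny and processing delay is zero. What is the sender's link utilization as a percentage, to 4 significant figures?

t_tx = L/R = 52000/18000000000 = 2.88889e-06 s.
t_prop = 7180000/200000000 = 0.0359 s; RTT = 0.0718 s.
Cycle = t_tx + RTT = 0.0718029 s.
Utilization = t_tx / cycle = 2.88889e-06/0.0718029 = 0.004023 %.

0.004023 %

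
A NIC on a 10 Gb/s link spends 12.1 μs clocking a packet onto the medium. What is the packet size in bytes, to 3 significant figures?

L = R × t_tx = 10000000000 b/s × 1.21e-05 s = 121000 bits.
In bytes: 121000 / 8 = 15100 bytes.

15100 bytes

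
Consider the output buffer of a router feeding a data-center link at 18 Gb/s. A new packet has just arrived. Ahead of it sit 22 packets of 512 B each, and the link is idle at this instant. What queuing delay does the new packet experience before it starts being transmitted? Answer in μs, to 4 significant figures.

5.006 μs

Each queued packet: L/R = 4096/18000000000 = 0.227556 μs.
22 queued → 5.00622 μs.
Queuing delay = 5.006 μs.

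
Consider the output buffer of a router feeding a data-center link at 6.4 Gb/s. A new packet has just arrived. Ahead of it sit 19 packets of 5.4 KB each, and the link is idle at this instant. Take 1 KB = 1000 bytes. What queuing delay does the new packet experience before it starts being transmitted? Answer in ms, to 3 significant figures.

Each queued packet: L/R = 43200/6400000000 = 0.00675 ms.
19 queued → 0.12825 ms.
Queuing delay = 0.128 ms.

0.128 ms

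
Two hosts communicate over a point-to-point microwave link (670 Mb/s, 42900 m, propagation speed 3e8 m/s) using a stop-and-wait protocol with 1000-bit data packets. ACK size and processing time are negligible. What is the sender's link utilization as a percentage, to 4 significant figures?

t_tx = L/R = 1000/670000000 = 1.49254e-06 s.
t_prop = 42900/300000000 = 0.000143 s; RTT = 0.000286 s.
Cycle = t_tx + RTT = 0.000287493 s.
Utilization = t_tx / cycle = 1.49254e-06/0.000287493 = 0.5192 %.

0.5192 %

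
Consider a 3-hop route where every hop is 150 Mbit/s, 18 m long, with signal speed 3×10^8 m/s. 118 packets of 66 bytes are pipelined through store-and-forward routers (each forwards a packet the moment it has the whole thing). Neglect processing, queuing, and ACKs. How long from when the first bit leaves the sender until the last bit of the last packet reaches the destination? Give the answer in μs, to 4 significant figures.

422.6 μs

Per-hop transmission t_tx = L/R = 528/150000000 = 3.52 μs.
Per-hop propagation t_prop = 18/300000000 = 0.06 μs.
Pipeline fill: first packet needs 3·t_tx to clear all hops; remaining 117 packets each add one t_tx.
Total = (3+118-1)·t_tx + 3·t_prop = 120·3.52 + 3·0.06 = 422.6 μs.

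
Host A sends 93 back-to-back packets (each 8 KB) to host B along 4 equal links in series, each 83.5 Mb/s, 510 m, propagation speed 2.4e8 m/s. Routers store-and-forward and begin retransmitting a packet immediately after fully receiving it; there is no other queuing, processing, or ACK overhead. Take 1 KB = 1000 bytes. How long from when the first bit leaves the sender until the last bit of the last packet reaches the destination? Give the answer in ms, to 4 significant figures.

Per-hop transmission t_tx = L/R = 64000/83500000 = 0.766467 ms.
Per-hop propagation t_prop = 510/240000000 = 0.002125 ms.
Pipeline fill: first packet needs 4·t_tx to clear all hops; remaining 92 packets each add one t_tx.
Total = (4+93-1)·t_tx + 4·t_prop = 96·0.766467 + 4·0.002125 = 73.59 ms.

73.59 ms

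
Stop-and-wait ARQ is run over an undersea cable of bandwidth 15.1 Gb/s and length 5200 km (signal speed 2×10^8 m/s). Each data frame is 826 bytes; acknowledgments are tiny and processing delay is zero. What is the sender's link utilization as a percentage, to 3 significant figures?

t_tx = L/R = 6608/15100000000 = 4.37616e-07 s.
t_prop = 5200000/200000000 = 0.026 s; RTT = 0.052 s.
Cycle = t_tx + RTT = 0.0520004 s.
Utilization = t_tx / cycle = 4.37616e-07/0.0520004 = 0.000842 %.

0.000842 %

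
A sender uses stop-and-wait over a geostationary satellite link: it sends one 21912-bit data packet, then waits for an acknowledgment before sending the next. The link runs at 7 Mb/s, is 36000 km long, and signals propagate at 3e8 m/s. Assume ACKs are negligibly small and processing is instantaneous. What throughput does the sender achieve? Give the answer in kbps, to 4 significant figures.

90.12 kbps

t_tx = L/R = 21912/7000000 = 0.00313029 s.
t_prop = 36000000/300000000 = 0.12 s; RTT = 0.24 s.
Cycle = t_tx + RTT = 0.24313 s.
Throughput = L / cycle = 21912 / 0.24313 = 90.12 kbps.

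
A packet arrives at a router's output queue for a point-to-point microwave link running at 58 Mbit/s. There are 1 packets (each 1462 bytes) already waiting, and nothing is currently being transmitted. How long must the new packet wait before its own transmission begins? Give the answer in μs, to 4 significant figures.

201.7 μs

Each queued packet: L/R = 11696/58000000 = 201.655 μs.
1 queued → 201.655 μs.
Queuing delay = 201.7 μs.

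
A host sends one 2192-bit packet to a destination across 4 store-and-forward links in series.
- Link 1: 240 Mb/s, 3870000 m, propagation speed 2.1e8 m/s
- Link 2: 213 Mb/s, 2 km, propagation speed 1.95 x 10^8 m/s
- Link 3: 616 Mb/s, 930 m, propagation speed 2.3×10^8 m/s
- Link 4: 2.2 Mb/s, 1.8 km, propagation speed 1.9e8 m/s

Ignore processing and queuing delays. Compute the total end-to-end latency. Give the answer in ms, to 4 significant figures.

19.47 ms

Transmission delays (L/R per hop): 0.00913333, 0.0102911, 0.00355844, 0.996364 ms; sum = 1.01935 ms.
Propagation delays (d/s per hop): 18.4286, 0.0102564, 0.00404348, 0.00947368 ms; sum = 18.4523 ms.
End-to-end = 19.47 ms.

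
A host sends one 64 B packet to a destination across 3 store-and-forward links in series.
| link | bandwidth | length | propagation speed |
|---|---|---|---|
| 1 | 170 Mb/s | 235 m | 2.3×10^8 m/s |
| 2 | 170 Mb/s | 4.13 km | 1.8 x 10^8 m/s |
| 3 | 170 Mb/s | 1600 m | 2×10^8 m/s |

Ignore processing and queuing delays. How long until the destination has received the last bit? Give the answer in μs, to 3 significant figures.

41.0 μs

L = 64 × 8 = 512 bits.
Transmission delay per hop = L/R = 512/170000000 = 3.01176 μs; 3 hops → 9.03529 μs.
Propagation delays (d/s per hop): 1.02174, 22.9444, 8 μs; sum = 31.9662 μs.
End-to-end = 41.0 μs.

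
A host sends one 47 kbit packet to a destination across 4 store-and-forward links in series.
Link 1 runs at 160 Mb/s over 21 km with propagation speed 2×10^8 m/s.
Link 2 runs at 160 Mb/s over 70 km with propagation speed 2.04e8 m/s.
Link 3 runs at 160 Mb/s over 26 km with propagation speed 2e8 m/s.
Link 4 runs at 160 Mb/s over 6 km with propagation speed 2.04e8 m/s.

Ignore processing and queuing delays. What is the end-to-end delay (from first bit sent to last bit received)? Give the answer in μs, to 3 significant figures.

L = 47000 bits.
Transmission delay per hop = L/R = 47000/160000000 = 293.75 μs; 4 hops → 1175 μs.
Propagation delays (d/s per hop): 105, 343.137, 130, 29.4118 μs; sum = 607.549 μs.
End-to-end = 1780 μs.

1780 μs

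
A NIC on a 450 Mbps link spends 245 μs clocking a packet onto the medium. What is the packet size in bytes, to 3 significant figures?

13800 bytes

L = R × t_tx = 450000000 b/s × 0.000245 s = 110250 bits.
In bytes: 110250 / 8 = 13800 bytes.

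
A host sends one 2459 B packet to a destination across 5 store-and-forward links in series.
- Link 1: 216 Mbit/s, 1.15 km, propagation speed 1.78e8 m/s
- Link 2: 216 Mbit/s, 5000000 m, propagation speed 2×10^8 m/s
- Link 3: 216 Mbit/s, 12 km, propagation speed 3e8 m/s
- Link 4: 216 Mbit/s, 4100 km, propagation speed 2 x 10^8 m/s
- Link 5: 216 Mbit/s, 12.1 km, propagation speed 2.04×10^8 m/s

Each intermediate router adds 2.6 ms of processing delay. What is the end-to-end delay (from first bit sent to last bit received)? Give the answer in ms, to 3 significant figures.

56.5 ms

L = 2459 × 8 = 19672 bits.
Transmission delay per hop = L/R = 19672/216000000 = 0.0910741 ms; 5 hops → 0.45537 ms.
Propagation delays (d/s per hop): 0.00646067, 25, 0.04, 20.5, 0.0593137 ms; sum = 45.6058 ms.
Processing at 4 router(s): 4 × 2.6 ms = 10.4 ms.
End-to-end = 56.5 ms.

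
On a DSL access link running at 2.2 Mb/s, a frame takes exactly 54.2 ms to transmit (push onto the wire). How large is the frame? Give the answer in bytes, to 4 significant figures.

14910 bytes

L = R × t_tx = 2200000 b/s × 0.0542 s = 119240 bits.
In bytes: 119240 / 8 = 14910 bytes.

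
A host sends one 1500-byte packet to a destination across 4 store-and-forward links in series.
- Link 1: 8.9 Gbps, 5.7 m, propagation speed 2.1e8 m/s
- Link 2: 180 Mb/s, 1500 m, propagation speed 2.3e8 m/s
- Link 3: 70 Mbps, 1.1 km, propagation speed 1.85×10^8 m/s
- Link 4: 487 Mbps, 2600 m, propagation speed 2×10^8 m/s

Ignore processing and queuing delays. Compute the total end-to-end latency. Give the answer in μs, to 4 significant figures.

289.6 μs

L = 1500 × 8 = 12000 bits.
Transmission delays (L/R per hop): 1.34831, 66.6667, 171.429, 24.6407 μs; sum = 264.084 μs.
Propagation delays (d/s per hop): 0.0271429, 6.52174, 5.94595, 13 μs; sum = 25.4948 μs.
End-to-end = 289.6 μs.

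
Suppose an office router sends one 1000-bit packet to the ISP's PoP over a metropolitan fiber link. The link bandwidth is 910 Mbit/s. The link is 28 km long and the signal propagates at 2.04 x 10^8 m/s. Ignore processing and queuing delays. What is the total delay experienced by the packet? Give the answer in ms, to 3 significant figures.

Transmission delay = L/R = 1000 / 910000000 = 0.0010989 ms.
Propagation delay = d/s = 28000 m / 204000000 m/s = 0.137255 ms.
Total = 0.138 ms.

0.138 ms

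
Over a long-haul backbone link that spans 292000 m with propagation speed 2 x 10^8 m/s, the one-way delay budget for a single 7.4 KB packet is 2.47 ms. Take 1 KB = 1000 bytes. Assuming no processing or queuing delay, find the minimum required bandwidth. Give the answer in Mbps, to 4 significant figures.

58.61 Mbps

L = 59200 bits.
Propagation delay = 292000 / 200000000 = 1.46 ms.
Transmission budget = 2.47 − 1.46 = 1.01 ms.
R ≥ L / t_tx = 59200 bits / 0.00101 s = 58.61 Mbps.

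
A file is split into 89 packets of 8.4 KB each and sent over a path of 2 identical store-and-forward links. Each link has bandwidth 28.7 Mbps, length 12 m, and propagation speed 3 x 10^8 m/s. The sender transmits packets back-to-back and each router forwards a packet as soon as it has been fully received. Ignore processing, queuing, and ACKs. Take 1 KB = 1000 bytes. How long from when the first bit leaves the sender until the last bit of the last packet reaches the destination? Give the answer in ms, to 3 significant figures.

211 ms

Per-hop transmission t_tx = L/R = 67200/28700000 = 2.34146 ms.
Per-hop propagation t_prop = 12/300000000 = 4e-05 ms.
Pipeline fill: first packet needs 2·t_tx to clear all hops; remaining 88 packets each add one t_tx.
Total = (2+89-1)·t_tx + 2·t_prop = 90·2.34146 + 2·4e-05 = 211 ms.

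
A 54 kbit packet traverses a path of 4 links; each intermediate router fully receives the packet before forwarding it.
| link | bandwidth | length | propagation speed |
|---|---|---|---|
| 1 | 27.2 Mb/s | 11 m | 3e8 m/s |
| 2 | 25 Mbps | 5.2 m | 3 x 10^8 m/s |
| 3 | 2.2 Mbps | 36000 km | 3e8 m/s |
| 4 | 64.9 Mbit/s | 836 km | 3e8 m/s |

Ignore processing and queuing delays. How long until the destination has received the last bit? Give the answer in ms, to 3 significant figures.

152 ms

L = 54000 bits.
Transmission delays (L/R per hop): 1.98529, 2.16, 24.5455, 0.832049 ms; sum = 29.5228 ms.
Propagation delays (d/s per hop): 3.66667e-05, 1.73333e-05, 120, 2.78667 ms; sum = 122.787 ms.
End-to-end = 152 ms.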